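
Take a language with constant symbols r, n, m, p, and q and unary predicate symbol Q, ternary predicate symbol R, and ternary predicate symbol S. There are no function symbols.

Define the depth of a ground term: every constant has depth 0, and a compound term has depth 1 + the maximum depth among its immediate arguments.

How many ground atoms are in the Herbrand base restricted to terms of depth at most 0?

First count ground terms of depth ≤ 0.
With no function symbols every ground term is a constant, so there are exactly 5 ground terms at every depth bound.
N_0 = 5
So |H| = 5.
Each predicate of arity r yields |H|^r ground atoms (one per choice of an r-tuple from H):
  Q: 5;  R: 5^3 = 125;  S: 5^3 = 125
Total ground atoms: 5 + 125 + 125 = 255.

255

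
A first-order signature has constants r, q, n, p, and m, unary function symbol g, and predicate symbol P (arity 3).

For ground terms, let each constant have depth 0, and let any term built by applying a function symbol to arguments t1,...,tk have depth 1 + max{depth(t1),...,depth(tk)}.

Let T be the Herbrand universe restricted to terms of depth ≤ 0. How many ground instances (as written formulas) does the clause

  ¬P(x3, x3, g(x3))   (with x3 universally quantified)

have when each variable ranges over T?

5

Ground terms of depth ≤ 0:
  Count level by level. With function symbols g/1, the terms of depth ≤ k are the 5 constants together with each function applied to depth-≤(k−1) tuples, so N_k = 5 + N_{k-1}.
  N_0 = 5
  Explicitly: r, q, n, p, m.
So there are 5 ground terms available for substitution.
The variable x3 ranges independently over the available ground terms, and distinct assignments produce distinct instances.
Number of ground instances = 5.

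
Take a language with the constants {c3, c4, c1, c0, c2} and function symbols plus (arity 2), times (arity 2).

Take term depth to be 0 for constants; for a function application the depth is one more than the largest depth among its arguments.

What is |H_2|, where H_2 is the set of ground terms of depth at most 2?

6055

Let N_k count ground terms of depth at most k. Each non-constant term of depth ≤ k is some function symbol applied to depth-≤(k−1) arguments, giving N_k = 5 + N_{k-1}^2 + N_{k-1}^2.
N_0 = 5
N_1 = 5 + 5^2 + 5^2 = 55
N_2 = 5 + 55^2 + 55^2 = 6055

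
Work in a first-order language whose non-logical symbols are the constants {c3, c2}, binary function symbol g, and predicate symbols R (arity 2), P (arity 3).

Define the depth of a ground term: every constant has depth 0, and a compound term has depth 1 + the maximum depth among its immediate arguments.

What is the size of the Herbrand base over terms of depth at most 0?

12

First count ground terms of depth ≤ 0.
Let N_k count ground terms of depth at most k. Each non-constant term of depth ≤ k is some function symbol applied to depth-≤(k−1) arguments, giving N_k = 2 + N_{k-1}^2.
N_0 = 2
So |H| = 2.
Each predicate of arity r yields |H|^r ground atoms (one per choice of an r-tuple from H):
  R: 2^2 = 4;  P: 2^3 = 8
Total ground atoms: 4 + 8 = 12.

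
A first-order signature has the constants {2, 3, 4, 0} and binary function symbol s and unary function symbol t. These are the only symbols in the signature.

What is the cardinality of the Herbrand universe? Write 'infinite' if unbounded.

infinite

The signature has at least one function symbol (s, arity 2) and at least one constant (2).
Iterating s gives infinitely many distinct ground terms: 2, s(2, 2), s(s(2, 2), s(2, 2)), ...
So the Herbrand universe is infinite.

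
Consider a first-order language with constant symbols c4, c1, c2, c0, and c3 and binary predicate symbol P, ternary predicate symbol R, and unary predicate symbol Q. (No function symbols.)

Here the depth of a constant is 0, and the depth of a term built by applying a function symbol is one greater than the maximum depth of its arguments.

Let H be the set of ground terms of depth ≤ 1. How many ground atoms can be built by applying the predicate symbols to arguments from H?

First count ground terms of depth ≤ 1.
With no function symbols every ground term is a constant, so there are exactly 5 ground terms at every depth bound.
N_0 = 5
N_1 = 5
Explicitly: c4, c1, c2, c0, c3.
So |H| = 5.
A ground atom is a predicate applied to a tuple of terms from H, so the count is the sum over predicates of |H|^arity:
  P: 5^2 = 25;  R: 5^3 = 125;  Q: 5
Total ground atoms: 25 + 125 + 5 = 155.

155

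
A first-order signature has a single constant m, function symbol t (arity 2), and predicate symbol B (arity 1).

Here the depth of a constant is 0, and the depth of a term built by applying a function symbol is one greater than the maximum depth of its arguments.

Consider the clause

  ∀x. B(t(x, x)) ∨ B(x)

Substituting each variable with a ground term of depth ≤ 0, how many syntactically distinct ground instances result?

Ground terms of depth ≤ 0:
  If N_k denotes the number of depth-≤k ground terms, the 1 constant gives N_0 = 1, and each function symbol of arity r contributes N_{k-1}^r new terms at level k: N_k = 1 + N_{k-1}^2.
  N_0 = 1
  Explicitly: m.
So there is exactly 1 ground term available for substitution.
The body mentions the single quantified variable x; since ground terms form a free algebra, no two substitutions collapse to the same formula.
Number of ground instances = 1.

1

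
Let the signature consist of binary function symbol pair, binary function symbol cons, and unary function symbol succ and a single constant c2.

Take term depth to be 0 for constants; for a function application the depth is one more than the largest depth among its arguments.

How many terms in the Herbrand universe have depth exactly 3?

2739

Write N_k for the number of ground terms of depth ≤ k. A term of depth ≤ k is either a constant or a function symbol applied to arguments of depth ≤ k−1, so N_k = 1 + N_{k-1}^2 + N_{k-1}^2 + N_{k-1}.
N_0 = 1
N_1 = 1 + 1^2 + 1^2 + 1 = 4
N_2 = 1 + 4^2 + 4^2 + 4 = 37
N_3 = 1 + 37^2 + 37^2 + 37 = 2776
Terms of depth exactly 3: N_3 − N_2 = 2776 − 37 = 2739.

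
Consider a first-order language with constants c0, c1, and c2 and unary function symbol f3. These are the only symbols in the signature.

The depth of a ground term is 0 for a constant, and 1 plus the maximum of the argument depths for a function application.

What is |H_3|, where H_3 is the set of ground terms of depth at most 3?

12

Let N_k count ground terms of depth at most k. Each non-constant term of depth ≤ k is some function symbol applied to depth-≤(k−1) arguments, giving N_k = 3 + N_{k-1}.
N_0 = 3
N_1 = 3 + 3 = 6
N_2 = 3 + 6 = 9
N_3 = 3 + 9 = 12
Explicitly: c0, c1, c2, f3(c0), f3(c1), f3(c2), f3(f3(c0)), f3(f3(c1)), f3(f3(c2)), f3(f3(f3(c0))), f3(f3(f3(c1))), f3(f3(f3(c2))).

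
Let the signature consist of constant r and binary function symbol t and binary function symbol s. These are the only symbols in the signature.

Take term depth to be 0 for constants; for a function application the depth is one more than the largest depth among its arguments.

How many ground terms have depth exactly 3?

Let N_k = |{terms of depth ≤ k}|. Then N_0 = 1 and N_k = 1 + N_{k-1}^2 + N_{k-1}^2 for k ≥ 1 (one summand per function symbol, arity giving the exponent).
N_0 = 1
N_1 = 1 + 1^2 + 1^2 = 3
N_2 = 1 + 3^2 + 3^2 = 19
N_3 = 1 + 19^2 + 19^2 = 723
Terms of depth exactly 3: N_3 − N_2 = 723 − 19 = 704.

704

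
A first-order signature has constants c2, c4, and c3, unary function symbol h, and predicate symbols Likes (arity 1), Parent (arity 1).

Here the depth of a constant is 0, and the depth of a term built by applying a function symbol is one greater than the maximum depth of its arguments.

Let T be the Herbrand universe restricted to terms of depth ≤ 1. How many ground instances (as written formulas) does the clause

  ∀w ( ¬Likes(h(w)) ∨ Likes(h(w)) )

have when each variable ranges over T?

Ground terms of depth ≤ 1:
  Write N_k for the number of ground terms of depth ≤ k. A term of depth ≤ k is either a constant or a function symbol applied to arguments of depth ≤ k−1, so N_k = 3 + N_{k-1}.
  N_0 = 3
  N_1 = 3 + 3 = 6
  Explicitly: c2, c4, c3, h(c2), h(c4), h(c3).
So there are 6 ground terms available for substitution.
There is 1 variable to instantiate (w),  occurring in at least one literal, so different choices give different ground instances.
Number of ground instances = 6.

6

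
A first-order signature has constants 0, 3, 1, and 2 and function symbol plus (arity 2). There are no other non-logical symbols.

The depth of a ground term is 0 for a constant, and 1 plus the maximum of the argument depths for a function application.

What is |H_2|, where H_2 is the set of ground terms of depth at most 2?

404

Let N_k = |{terms of depth ≤ k}|. Then N_0 = 4 and N_k = 4 + N_{k-1}^2 for k ≥ 1 (one summand per function symbol, arity giving the exponent).
N_0 = 4
N_1 = 4 + 4^2 = 20
N_2 = 4 + 20^2 = 404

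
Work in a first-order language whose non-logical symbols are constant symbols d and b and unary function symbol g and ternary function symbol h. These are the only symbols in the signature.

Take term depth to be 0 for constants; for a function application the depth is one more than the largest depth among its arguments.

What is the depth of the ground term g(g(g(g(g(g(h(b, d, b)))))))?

7

depth(h(b, d, b)) = 1 + max(0, 0, 0) = 1
depth(g(h(b, d, b))) = 1 + depth(h(b, d, b)) = 1 + 1 = 2
depth(g(g(h(b, d, b)))) = 1 + depth(g(h(b, d, b))) = 1 + 2 = 3
depth(g(g(g(h(b, d, b))))) = 1 + depth(g(g(h(b, d, b)))) = 1 + 3 = 4
depth(g(g(g(g(h(b, d, b)))))) = 1 + depth(g(g(g(h(b, d, b))))) = 1 + 4 = 5
depth(g(g(g(g(g(h(b, d, b))))))) = 1 + depth(g(g(g(g(h(b, d, b)))))) = 1 + 5 = 6
depth(g(g(g(g(g(g(h(b, d, b)))))))) = 1 + depth(g(g(g(g(g(h(b, d, b))))))) = 1 + 6 = 7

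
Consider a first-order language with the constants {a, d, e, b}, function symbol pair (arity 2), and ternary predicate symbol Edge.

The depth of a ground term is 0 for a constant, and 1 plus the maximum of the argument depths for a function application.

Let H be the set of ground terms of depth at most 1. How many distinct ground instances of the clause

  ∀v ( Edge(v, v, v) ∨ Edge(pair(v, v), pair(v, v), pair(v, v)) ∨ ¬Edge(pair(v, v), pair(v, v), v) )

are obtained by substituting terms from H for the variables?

Ground terms of depth ≤ 1:
  Let N_k count ground terms of depth at most k. Each non-constant term of depth ≤ k is some function symbol applied to depth-≤(k−1) arguments, giving N_k = 4 + N_{k-1}^2.
  N_0 = 4
  N_1 = 4 + 4^2 = 20
So there are 20 ground terms available for substitution.
The body mentions the single quantified variable v; since ground terms form a free algebra, no two substitutions collapse to the same formula.
Number of ground instances = 20.

20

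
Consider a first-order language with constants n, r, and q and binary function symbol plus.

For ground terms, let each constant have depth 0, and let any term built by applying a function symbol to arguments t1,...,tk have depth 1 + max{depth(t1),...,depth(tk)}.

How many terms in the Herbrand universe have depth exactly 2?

Let N_k count ground terms of depth at most k. Each non-constant term of depth ≤ k is some function symbol applied to depth-≤(k−1) arguments, giving N_k = 3 + N_{k-1}^2.
N_0 = 3
N_1 = 3 + 3^2 = 12
N_2 = 3 + 12^2 = 147
Terms of depth exactly 2: N_2 − N_1 = 147 − 12 = 135.

135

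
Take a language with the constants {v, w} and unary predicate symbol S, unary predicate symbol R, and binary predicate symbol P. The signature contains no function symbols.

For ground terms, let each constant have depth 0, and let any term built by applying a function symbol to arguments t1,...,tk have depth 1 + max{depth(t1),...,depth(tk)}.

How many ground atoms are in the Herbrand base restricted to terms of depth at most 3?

8

First count ground terms of depth ≤ 3.
With no function symbols every ground term is a constant, so there are exactly 2 ground terms at every depth bound.
N_0 = 2
N_1 = 2
N_2 = 2
N_3 = 2
So |H| = 2.
For each predicate symbol, the number of ground atoms is |H| raised to its arity; summing:
  S: 2;  R: 2;  P: 2^2 = 4
Total ground atoms: 2 + 2 + 4 = 8.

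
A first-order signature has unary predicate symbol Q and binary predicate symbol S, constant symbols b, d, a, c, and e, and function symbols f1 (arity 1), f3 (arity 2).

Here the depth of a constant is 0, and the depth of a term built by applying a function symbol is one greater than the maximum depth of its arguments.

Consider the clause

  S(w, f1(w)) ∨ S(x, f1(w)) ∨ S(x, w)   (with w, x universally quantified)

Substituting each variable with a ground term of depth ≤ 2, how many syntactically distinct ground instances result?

Ground terms of depth ≤ 2:
  Let N_k = |{terms of depth ≤ k}|. Then N_0 = 5 and N_k = 5 + N_{k-1} + N_{k-1}^2 for k ≥ 1 (one summand per function symbol, arity giving the exponent).
  N_0 = 5
  N_1 = 5 + 5 + 5^2 = 35
  N_2 = 5 + 35 + 35^2 = 1265
So there are 1265 ground terms available for substitution.
The clause has 2 distinct variables (w, x), each appearing in the body. In the free term algebra distinct substitutions yield syntactically distinct ground instances.
Number of ground instances = 1265^2 = 1600225.

1600225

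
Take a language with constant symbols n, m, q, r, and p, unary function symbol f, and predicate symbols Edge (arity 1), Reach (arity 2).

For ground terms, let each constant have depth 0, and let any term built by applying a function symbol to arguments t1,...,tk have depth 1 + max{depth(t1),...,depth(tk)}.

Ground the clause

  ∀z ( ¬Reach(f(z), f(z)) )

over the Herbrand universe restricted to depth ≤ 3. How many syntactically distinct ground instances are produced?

20

Ground terms of depth ≤ 3:
  Let N_k count ground terms of depth at most k. Each non-constant term of depth ≤ k is some function symbol applied to depth-≤(k−1) arguments, giving N_k = 5 + N_{k-1}.
  N_0 = 5
  N_1 = 5 + 5 = 10
  N_2 = 5 + 10 = 15
  N_3 = 5 + 15 = 20
So there are 20 ground terms available for substitution.
The variable z ranges independently over the available ground terms, and distinct assignments produce distinct instances.
Number of ground instances = 20.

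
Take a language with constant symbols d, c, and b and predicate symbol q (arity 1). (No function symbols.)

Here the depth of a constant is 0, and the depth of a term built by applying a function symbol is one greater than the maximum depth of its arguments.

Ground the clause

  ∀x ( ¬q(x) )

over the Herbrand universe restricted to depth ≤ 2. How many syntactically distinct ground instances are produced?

Ground terms of depth ≤ 2:
  With no function symbols every ground term is a constant, so there are exactly 3 ground terms at every depth bound.
  N_0 = 3
  N_1 = 3
  N_2 = 3
  Explicitly: d, c, b.
So there are 3 ground terms available for substitution.
The clause has 1 distinct variable (x), which appears in the body. In the free term algebra distinct substitutions yield syntactically distinct ground instances.
Number of ground instances = 3.

3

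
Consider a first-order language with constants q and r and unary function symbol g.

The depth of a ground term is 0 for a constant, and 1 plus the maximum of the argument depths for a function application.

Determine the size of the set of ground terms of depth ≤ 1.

Write N_k for the number of ground terms of depth ≤ k. A term of depth ≤ k is either a constant or a function symbol applied to arguments of depth ≤ k−1, so N_k = 2 + N_{k-1}.
N_0 = 2
N_1 = 2 + 2 = 4
Explicitly: q, r, g(q), g(r).

4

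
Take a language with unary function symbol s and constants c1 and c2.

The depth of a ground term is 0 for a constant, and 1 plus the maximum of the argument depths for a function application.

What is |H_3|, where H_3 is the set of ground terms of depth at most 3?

Let N_k count ground terms of depth at most k. Each non-constant term of depth ≤ k is some function symbol applied to depth-≤(k−1) arguments, giving N_k = 2 + N_{k-1}.
N_0 = 2
N_1 = 2 + 2 = 4
N_2 = 2 + 4 = 6
N_3 = 2 + 6 = 8
Explicitly: c1, c2, s(c1), s(c2), s(s(c1)), s(s(c2)), s(s(s(c1))), s(s(s(c2))).

8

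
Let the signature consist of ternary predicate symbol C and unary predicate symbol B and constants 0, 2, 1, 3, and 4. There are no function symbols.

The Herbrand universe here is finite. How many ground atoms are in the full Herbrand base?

130

With no function symbols, the Herbrand universe is just the 5 constants.
Ground atoms per predicate: C: 5^3 = 125, B: 5.
Herbrand base size = 125 + 5 = 130.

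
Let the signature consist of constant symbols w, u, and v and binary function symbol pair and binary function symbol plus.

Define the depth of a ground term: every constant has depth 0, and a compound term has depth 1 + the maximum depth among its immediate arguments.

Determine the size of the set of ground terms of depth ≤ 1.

Let N_k count ground terms of depth at most k. Each non-constant term of depth ≤ k is some function symbol applied to depth-≤(k−1) arguments, giving N_k = 3 + N_{k-1}^2 + N_{k-1}^2.
N_0 = 3
N_1 = 3 + 3^2 + 3^2 = 21

21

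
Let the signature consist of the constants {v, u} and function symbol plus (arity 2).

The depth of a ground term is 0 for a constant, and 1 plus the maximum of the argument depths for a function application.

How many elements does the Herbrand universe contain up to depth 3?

1446

Let N_k = |{terms of depth ≤ k}|. Then N_0 = 2 and N_k = 2 + N_{k-1}^2 for k ≥ 1 (one summand per function symbol, arity giving the exponent).
N_0 = 2
N_1 = 2 + 2^2 = 6
N_2 = 2 + 6^2 = 38
N_3 = 2 + 38^2 = 1446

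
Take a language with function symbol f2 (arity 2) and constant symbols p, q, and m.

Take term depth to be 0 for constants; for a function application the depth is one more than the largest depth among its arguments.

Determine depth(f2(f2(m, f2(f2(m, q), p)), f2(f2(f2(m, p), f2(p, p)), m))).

depth(f2(m, q)) = 1 + max(0, 0) = 1
depth(f2(f2(m, q), p)) = 1 + max(1, 0) = 2
depth(f2(m, f2(f2(m, q), p))) = 1 + max(0, 2) = 3
depth(f2(m, p)) = 1 + max(0, 0) = 1
depth(f2(p, p)) = 1 + max(0, 0) = 1
depth(f2(f2(m, p), f2(p, p))) = 1 + max(1, 1) = 2
depth(f2(f2(f2(m, p), f2(p, p)), m)) = 1 + max(2, 0) = 3
depth(f2(f2(m, f2(f2(m, q), p)), f2(f2(f2(m, p), f2(p, p)), m))) = 1 + max(3, 3) = 4

4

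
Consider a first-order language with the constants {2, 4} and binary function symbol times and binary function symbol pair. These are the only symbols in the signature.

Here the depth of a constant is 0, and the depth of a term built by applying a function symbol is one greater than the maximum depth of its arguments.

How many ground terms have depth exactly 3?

If N_k denotes the number of depth-≤k ground terms, the 2 constants give N_0 = 2, and each function symbol of arity r contributes N_{k-1}^r new terms at level k: N_k = 2 + N_{k-1}^2 + N_{k-1}^2.
N_0 = 2
N_1 = 2 + 2^2 + 2^2 = 10
N_2 = 2 + 10^2 + 10^2 = 202
N_3 = 2 + 202^2 + 202^2 = 81610
Terms of depth exactly 3: N_3 − N_2 = 81610 − 202 = 81408.

81408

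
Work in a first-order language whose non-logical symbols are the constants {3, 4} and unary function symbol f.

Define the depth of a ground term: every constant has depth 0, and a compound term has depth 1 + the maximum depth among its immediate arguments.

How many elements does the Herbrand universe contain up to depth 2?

6

Write N_k for the number of ground terms of depth ≤ k. A term of depth ≤ k is either a constant or a function symbol applied to arguments of depth ≤ k−1, so N_k = 2 + N_{k-1}.
N_0 = 2
N_1 = 2 + 2 = 4
N_2 = 2 + 4 = 6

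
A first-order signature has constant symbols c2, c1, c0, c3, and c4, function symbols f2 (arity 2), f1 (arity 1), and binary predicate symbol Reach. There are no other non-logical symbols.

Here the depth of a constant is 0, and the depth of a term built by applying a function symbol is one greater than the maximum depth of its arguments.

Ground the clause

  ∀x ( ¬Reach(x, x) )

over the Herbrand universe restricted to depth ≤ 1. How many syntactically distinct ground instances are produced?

Ground terms of depth ≤ 1:
  Let N_k = |{terms of depth ≤ k}|. Then N_0 = 5 and N_k = 5 + N_{k-1}^2 + N_{k-1} for k ≥ 1 (one summand per function symbol, arity giving the exponent).
  N_0 = 5
  N_1 = 5 + 5^2 + 5 = 35
So there are 35 ground terms available for substitution.
The variable x ranges independently over the available ground terms, and distinct assignments produce distinct instances.
Number of ground instances = 35.

35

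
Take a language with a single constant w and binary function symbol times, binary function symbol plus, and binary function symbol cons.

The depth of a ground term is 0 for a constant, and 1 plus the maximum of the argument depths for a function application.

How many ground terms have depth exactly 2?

Let N_k count ground terms of depth at most k. Each non-constant term of depth ≤ k is some function symbol applied to depth-≤(k−1) arguments, giving N_k = 1 + N_{k-1}^2 + N_{k-1}^2 + N_{k-1}^2.
N_0 = 1
N_1 = 1 + 1^2 + 1^2 + 1^2 = 4
N_2 = 1 + 4^2 + 4^2 + 4^2 = 49
Terms of depth exactly 2: N_2 − N_1 = 49 − 4 = 45.

45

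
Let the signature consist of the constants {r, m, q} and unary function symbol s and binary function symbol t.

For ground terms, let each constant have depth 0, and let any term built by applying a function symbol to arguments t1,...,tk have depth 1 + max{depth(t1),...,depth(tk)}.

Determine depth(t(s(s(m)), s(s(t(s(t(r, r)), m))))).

depth(s(m)) = 1 + depth(m) = 1 + 0 = 1
depth(s(s(m))) = 1 + depth(s(m)) = 1 + 1 = 2
depth(t(r, r)) = 1 + max(0, 0) = 1
depth(s(t(r, r))) = 1 + depth(t(r, r)) = 1 + 1 = 2
depth(t(s(t(r, r)), m)) = 1 + max(2, 0) = 3
depth(s(t(s(t(r, r)), m))) = 1 + depth(t(s(t(r, r)), m)) = 1 + 3 = 4
depth(s(s(t(s(t(r, r)), m)))) = 1 + depth(s(t(s(t(r, r)), m))) = 1 + 4 = 5
depth(t(s(s(m)), s(s(t(s(t(r, r)), m))))) = 1 + max(2, 5) = 6

6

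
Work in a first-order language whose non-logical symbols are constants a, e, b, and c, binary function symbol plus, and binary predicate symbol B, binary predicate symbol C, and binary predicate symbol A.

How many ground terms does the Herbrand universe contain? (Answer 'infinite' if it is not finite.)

The signature has at least one function symbol (plus, arity 2) and at least one constant (a).
Iterating plus gives infinitely many distinct ground terms: a, plus(a, a), plus(plus(a, a), plus(a, a)), ...
So the Herbrand universe is infinite.

infinite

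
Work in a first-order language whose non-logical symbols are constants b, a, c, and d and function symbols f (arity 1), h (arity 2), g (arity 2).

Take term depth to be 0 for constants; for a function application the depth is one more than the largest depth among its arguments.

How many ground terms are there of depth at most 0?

4

Let N_k = |{terms of depth ≤ k}|. Then N_0 = 4 and N_k = 4 + N_{k-1} + N_{k-1}^2 + N_{k-1}^2 for k ≥ 1 (one summand per function symbol, arity giving the exponent).
N_0 = 4
Explicitly: b, a, c, d.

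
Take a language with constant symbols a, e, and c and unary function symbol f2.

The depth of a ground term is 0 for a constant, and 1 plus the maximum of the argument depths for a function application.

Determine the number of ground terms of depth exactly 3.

If N_k denotes the number of depth-≤k ground terms, the 3 constants give N_0 = 3, and each function symbol of arity r contributes N_{k-1}^r new terms at level k: N_k = 3 + N_{k-1}.
N_0 = 3
N_1 = 3 + 3 = 6
N_2 = 3 + 6 = 9
N_3 = 3 + 9 = 12
Terms of depth exactly 3: N_3 − N_2 = 12 − 9 = 3.

3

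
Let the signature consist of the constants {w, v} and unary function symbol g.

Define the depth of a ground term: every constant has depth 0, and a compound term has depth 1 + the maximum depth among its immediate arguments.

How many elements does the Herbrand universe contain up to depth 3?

8

Count level by level. With function symbols g/1, the terms of depth ≤ k are the 2 constants together with each function applied to depth-≤(k−1) tuples, so N_k = 2 + N_{k-1}.
N_0 = 2
N_1 = 2 + 2 = 4
N_2 = 2 + 4 = 6
N_3 = 2 + 6 = 8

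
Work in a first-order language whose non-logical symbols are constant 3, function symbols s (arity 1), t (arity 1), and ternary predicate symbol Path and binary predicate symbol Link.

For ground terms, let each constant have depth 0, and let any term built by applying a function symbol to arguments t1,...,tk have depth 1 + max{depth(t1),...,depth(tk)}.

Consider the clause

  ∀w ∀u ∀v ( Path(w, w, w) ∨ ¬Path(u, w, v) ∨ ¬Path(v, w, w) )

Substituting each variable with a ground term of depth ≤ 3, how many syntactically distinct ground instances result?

Ground terms of depth ≤ 3:
  Let N_k = |{terms of depth ≤ k}|. Then N_0 = 1 and N_k = 1 + N_{k-1} + N_{k-1} for k ≥ 1 (one summand per function symbol, arity giving the exponent).
  N_0 = 1
  N_1 = 1 + 1 + 1 = 3
  N_2 = 1 + 3 + 3 = 7
  N_3 = 1 + 7 + 7 = 15
So there are 15 ground terms available for substitution.
The body mentions every one of the 3 quantified variables; since ground terms form a free algebra, no two substitutions collapse to the same formula.
Number of ground instances = 15^3 = 3375.

3375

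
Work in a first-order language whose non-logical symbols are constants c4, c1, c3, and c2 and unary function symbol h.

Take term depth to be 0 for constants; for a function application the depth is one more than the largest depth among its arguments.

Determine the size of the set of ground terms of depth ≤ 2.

Write N_k for the number of ground terms of depth ≤ k. A term of depth ≤ k is either a constant or a function symbol applied to arguments of depth ≤ k−1, so N_k = 4 + N_{k-1}.
N_0 = 4
N_1 = 4 + 4 = 8
N_2 = 4 + 8 = 12
Explicitly: c4, c1, c3, c2, h(c4), h(c1), h(c3), h(c2), h(h(c4)), h(h(c1)), h(h(c3)), h(h(c2)).

12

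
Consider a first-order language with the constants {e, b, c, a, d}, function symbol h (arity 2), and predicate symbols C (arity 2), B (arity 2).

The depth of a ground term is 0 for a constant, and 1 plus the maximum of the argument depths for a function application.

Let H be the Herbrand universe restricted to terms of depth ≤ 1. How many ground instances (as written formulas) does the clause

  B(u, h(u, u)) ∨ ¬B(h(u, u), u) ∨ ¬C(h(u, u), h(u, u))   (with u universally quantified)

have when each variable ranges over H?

Ground terms of depth ≤ 1:
  If N_k denotes the number of depth-≤k ground terms, the 5 constants give N_0 = 5, and each function symbol of arity r contributes N_{k-1}^r new terms at level k: N_k = 5 + N_{k-1}^2.
  N_0 = 5
  N_1 = 5 + 5^2 = 30
So there are 30 ground terms available for substitution.
There is 1 variable to instantiate (u),  occurring in at least one literal, so different choices give different ground instances.
Number of ground instances = 30.

30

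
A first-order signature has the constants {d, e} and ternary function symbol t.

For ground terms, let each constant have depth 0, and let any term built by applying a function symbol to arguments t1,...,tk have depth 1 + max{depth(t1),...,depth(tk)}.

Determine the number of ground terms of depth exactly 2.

Let N_k = |{terms of depth ≤ k}|. Then N_0 = 2 and N_k = 2 + N_{k-1}^3 for k ≥ 1 (one summand per function symbol, arity giving the exponent).
N_0 = 2
N_1 = 2 + 2^3 = 10
N_2 = 2 + 10^3 = 1002
Terms of depth exactly 2: N_2 − N_1 = 1002 − 10 = 992.

992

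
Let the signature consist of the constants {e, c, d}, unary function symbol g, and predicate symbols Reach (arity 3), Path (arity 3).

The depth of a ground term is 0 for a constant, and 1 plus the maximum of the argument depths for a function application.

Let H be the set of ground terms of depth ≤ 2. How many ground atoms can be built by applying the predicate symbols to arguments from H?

First count ground terms of depth ≤ 2.
Let N_k = |{terms of depth ≤ k}|. Then N_0 = 3 and N_k = 3 + N_{k-1} for k ≥ 1 (one summand per function symbol, arity giving the exponent).
N_0 = 3
N_1 = 3 + 3 = 6
N_2 = 3 + 6 = 9
So |H| = 9.
Ground atoms are formed by filling each argument slot of a predicate with a term from H, so an r-ary predicate gives |H|^r atoms:
  Reach: 9^3 = 729;  Path: 9^3 = 729
Total ground atoms: 729 + 729 = 1458.

1458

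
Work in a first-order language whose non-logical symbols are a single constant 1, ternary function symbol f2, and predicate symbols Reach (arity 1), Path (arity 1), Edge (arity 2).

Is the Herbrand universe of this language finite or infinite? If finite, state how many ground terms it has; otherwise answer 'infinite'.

infinite

The signature has at least one function symbol (f2, arity 3) and at least one constant (1).
Iterating f2 gives infinitely many distinct ground terms: 1, f2(1, 1, 1), f2(f2(1, 1, 1), f2(1, 1, 1), f2(1, 1, 1)), ...
So the Herbrand universe is infinite.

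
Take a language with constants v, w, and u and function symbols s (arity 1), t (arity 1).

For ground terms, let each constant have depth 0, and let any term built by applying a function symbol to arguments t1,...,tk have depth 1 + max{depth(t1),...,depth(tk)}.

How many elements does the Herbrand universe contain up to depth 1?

Let N_k = |{terms of depth ≤ k}|. Then N_0 = 3 and N_k = 3 + N_{k-1} + N_{k-1} for k ≥ 1 (one summand per function symbol, arity giving the exponent).
N_0 = 3
N_1 = 3 + 3 + 3 = 9
Explicitly: v, w, u, s(v), s(w), s(u), t(v), t(w), t(u).

9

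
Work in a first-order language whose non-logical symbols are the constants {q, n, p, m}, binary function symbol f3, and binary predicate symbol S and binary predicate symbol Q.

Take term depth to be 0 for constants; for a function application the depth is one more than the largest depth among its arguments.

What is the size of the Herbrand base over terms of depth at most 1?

800

First count ground terms of depth ≤ 1.
Let N_k = |{terms of depth ≤ k}|. Then N_0 = 4 and N_k = 4 + N_{k-1}^2 for k ≥ 1 (one summand per function symbol, arity giving the exponent).
N_0 = 4
N_1 = 4 + 4^2 = 20
So |H| = 20.
Each predicate of arity r yields |H|^r ground atoms (one per choice of an r-tuple from H):
  S: 20^2 = 400;  Q: 20^2 = 400
Total ground atoms: 400 + 400 = 800.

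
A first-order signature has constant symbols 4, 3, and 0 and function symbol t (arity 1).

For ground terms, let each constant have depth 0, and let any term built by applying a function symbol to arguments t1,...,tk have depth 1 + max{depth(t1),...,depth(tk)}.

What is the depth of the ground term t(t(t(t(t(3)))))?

5

depth(t(3)) = 1 + depth(3) = 1 + 0 = 1
depth(t(t(3))) = 1 + depth(t(3)) = 1 + 1 = 2
depth(t(t(t(3)))) = 1 + depth(t(t(3))) = 1 + 2 = 3
depth(t(t(t(t(3))))) = 1 + depth(t(t(t(3)))) = 1 + 3 = 4
depth(t(t(t(t(t(3)))))) = 1 + depth(t(t(t(t(3))))) = 1 + 4 = 5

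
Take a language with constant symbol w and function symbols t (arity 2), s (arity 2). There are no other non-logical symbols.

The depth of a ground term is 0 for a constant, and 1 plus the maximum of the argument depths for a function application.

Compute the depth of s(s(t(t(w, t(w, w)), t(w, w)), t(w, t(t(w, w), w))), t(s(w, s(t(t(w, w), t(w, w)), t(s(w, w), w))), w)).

6

depth(t(w, w)) = 1 + max(0, 0) = 1
depth(t(w, t(w, w))) = 1 + max(0, 1) = 2
depth(t(t(w, t(w, w)), t(w, w))) = 1 + max(2, 1) = 3
depth(t(t(w, w), w)) = 1 + max(1, 0) = 2
depth(t(w, t(t(w, w), w))) = 1 + max(0, 2) = 3
depth(s(t(t(w, t(w, w)), t(w, w)), t(w, t(t(w, w), w)))) = 1 + max(3, 3) = 4
depth(t(t(w, w), t(w, w))) = 1 + max(1, 1) = 2
depth(s(w, w)) = 1 + max(0, 0) = 1
depth(t(s(w, w), w)) = 1 + max(1, 0) = 2
depth(s(t(t(w, w), t(w, w)), t(s(w, w), w))) = 1 + max(2, 2) = 3
depth(s(w, s(t(t(w, w), t(w, w)), t(s(w, w), w)))) = 1 + max(0, 3) = 4
depth(t(s(w, s(t(t(w, w), t(w, w)), t(s(w, w), w))), w)) = 1 + max(4, 0) = 5
depth(s(s(t(t(w, t(w, w)), t(w, w)), t(w, t(t(w, w), w))), t(s(w, s(t(t(w, w), t(w, w)), t(s(w, w), w))), w))) = 1 + max(4, 5) = 6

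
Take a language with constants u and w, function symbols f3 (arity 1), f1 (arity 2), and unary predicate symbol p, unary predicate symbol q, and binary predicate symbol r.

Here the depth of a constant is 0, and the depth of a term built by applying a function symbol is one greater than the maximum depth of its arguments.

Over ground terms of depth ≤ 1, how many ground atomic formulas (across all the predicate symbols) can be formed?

80

First count ground terms of depth ≤ 1.
Let N_k = |{terms of depth ≤ k}|. Then N_0 = 2 and N_k = 2 + N_{k-1} + N_{k-1}^2 for k ≥ 1 (one summand per function symbol, arity giving the exponent).
N_0 = 2
N_1 = 2 + 2 + 2^2 = 8
So |H| = 8.
A ground atom is a predicate applied to a tuple of terms from H, so the count is the sum over predicates of |H|^arity:
  p: 8;  q: 8;  r: 8^2 = 64
Total ground atoms: 8 + 8 + 64 = 80.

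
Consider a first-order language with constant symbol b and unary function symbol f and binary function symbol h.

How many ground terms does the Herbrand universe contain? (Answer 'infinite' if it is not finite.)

The signature has at least one function symbol (f, arity 1) and at least one constant (b).
Iterating f gives infinitely many distinct ground terms: b, f(b), f(f(b)), ...
So the Herbrand universe is infinite.

infinite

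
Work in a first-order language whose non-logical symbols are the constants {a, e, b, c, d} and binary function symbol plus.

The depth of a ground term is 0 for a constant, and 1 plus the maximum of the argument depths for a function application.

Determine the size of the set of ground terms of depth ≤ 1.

Write N_k for the number of ground terms of depth ≤ k. A term of depth ≤ k is either a constant or a function symbol applied to arguments of depth ≤ k−1, so N_k = 5 + N_{k-1}^2.
N_0 = 5
N_1 = 5 + 5^2 = 30

30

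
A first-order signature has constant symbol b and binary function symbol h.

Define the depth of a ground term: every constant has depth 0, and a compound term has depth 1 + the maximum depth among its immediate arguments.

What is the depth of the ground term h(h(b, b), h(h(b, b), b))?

3

depth(h(b, b)) = 1 + max(0, 0) = 1
depth(h(h(b, b), b)) = 1 + max(1, 0) = 2
depth(h(h(b, b), h(h(b, b), b))) = 1 + max(1, 2) = 3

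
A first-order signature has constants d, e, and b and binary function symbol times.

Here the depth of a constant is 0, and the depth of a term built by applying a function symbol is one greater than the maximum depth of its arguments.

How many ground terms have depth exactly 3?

21465

Write N_k for the number of ground terms of depth ≤ k. A term of depth ≤ k is either a constant or a function symbol applied to arguments of depth ≤ k−1, so N_k = 3 + N_{k-1}^2.
N_0 = 3
N_1 = 3 + 3^2 = 12
N_2 = 3 + 12^2 = 147
N_3 = 3 + 147^2 = 21612
Terms of depth exactly 3: N_3 − N_2 = 21612 − 147 = 21465.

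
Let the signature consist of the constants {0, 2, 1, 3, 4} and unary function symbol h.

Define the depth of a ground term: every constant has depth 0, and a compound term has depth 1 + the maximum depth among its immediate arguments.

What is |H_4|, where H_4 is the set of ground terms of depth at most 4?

25

Let N_k = |{terms of depth ≤ k}|. Then N_0 = 5 and N_k = 5 + N_{k-1} for k ≥ 1 (one summand per function symbol, arity giving the exponent).
N_0 = 5
N_1 = 5 + 5 = 10
N_2 = 5 + 10 = 15
N_3 = 5 + 15 = 20
N_4 = 5 + 20 = 25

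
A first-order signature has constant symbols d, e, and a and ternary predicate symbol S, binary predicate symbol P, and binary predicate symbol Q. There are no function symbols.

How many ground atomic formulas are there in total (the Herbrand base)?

45

With no function symbols, the Herbrand universe is just the 3 constants.
Ground atoms per predicate: S: 3^3 = 27, P: 3^2 = 9, Q: 3^2 = 9.
Herbrand base size = 27 + 9 + 9 = 45.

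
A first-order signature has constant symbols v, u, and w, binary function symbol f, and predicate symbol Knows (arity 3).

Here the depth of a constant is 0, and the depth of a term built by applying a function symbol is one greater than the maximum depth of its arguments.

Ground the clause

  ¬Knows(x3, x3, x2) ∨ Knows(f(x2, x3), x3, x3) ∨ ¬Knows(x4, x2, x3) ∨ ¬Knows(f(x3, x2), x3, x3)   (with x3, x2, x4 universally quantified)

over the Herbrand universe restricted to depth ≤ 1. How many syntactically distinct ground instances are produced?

Ground terms of depth ≤ 1:
  Let N_k count ground terms of depth at most k. Each non-constant term of depth ≤ k is some function symbol applied to depth-≤(k−1) arguments, giving N_k = 3 + N_{k-1}^2.
  N_0 = 3
  N_1 = 3 + 3^2 = 12
So there are 12 ground terms available for substitution.
There are 3 variables to instantiate (x3, x2, x4), each occurring in at least one literal, so different choices give different ground instances.
Number of ground instances = 12^3 = 1728.

1728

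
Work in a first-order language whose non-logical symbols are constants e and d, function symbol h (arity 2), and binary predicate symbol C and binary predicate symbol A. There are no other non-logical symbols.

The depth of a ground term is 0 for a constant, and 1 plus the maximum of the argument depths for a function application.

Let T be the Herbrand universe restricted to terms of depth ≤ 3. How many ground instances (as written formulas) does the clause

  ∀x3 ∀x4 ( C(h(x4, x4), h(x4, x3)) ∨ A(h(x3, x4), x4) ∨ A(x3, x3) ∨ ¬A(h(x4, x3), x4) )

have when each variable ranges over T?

Ground terms of depth ≤ 3:
  Let N_k = |{terms of depth ≤ k}|. Then N_0 = 2 and N_k = 2 + N_{k-1}^2 for k ≥ 1 (one summand per function symbol, arity giving the exponent).
  N_0 = 2
  N_1 = 2 + 2^2 = 6
  N_2 = 2 + 6^2 = 38
  N_3 = 2 + 38^2 = 1446
So there are 1446 ground terms available for substitution.
The clause has 2 distinct variables (x3, x4), each appearing in the body. In the free term algebra distinct substitutions yield syntactically distinct ground instances.
Number of ground instances = 1446^2 = 2090916.

2090916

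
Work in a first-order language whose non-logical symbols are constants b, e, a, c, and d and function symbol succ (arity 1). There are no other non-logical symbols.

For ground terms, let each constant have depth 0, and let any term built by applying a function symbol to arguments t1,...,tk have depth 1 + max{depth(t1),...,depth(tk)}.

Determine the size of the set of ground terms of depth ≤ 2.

15

Let N_k = |{terms of depth ≤ k}|. Then N_0 = 5 and N_k = 5 + N_{k-1} for k ≥ 1 (one summand per function symbol, arity giving the exponent).
N_0 = 5
N_1 = 5 + 5 = 10
N_2 = 5 + 10 = 15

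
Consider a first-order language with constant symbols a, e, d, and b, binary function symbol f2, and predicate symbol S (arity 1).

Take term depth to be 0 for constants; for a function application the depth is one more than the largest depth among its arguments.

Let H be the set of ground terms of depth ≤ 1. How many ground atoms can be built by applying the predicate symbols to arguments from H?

First count ground terms of depth ≤ 1.
If N_k denotes the number of depth-≤k ground terms, the 4 constants give N_0 = 4, and each function symbol of arity r contributes N_{k-1}^r new terms at level k: N_k = 4 + N_{k-1}^2.
N_0 = 4
N_1 = 4 + 4^2 = 20
So |H| = 20.
Ground atoms are formed by filling each argument slot of a predicate with a term from H, so an r-ary predicate gives |H|^r atoms:
  S: 20
Total ground atoms: 20.

20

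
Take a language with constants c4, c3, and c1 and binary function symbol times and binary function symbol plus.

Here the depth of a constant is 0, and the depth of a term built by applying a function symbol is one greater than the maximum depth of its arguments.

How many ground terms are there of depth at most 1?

Let N_k count ground terms of depth at most k. Each non-constant term of depth ≤ k is some function symbol applied to depth-≤(k−1) arguments, giving N_k = 3 + N_{k-1}^2 + N_{k-1}^2.
N_0 = 3
N_1 = 3 + 3^2 + 3^2 = 21

21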